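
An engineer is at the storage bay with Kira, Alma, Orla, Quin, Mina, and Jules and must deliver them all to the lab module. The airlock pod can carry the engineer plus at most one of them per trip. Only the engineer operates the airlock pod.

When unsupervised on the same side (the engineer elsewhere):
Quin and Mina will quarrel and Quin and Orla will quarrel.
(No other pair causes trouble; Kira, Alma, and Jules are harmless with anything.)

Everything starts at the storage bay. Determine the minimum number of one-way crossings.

13

Counting alone: the engineer can take at most 1 across per trip to the lab module, so moving all 6 needs at least 6 loaded trips out, with a return between consecutive ones — at least 11 crossings.
The safety rule pushes this higher. Following every safe sequence of crossings, the most of the 6 that can be at the lab module as the airlock pod arrives there on crossing 11 is 5 — never all 6.
So no plan with fewer than 13 crossings exists, and this one achieves 13:
1. Engineer goes to the lab module with Quin.  [the storage bay: Alma, Jules, Kira, Mina, Orla | the lab module: Quin]
2. Engineer goes back to the storage bay alone.  [the storage bay: Alma, Jules, Kira, Mina, Orla | the lab module: Quin]
3. Engineer goes to the lab module with Kira.  [the storage bay: Alma, Jules, Mina, Orla | the lab module: Kira, Quin]
4. Engineer goes back to the storage bay alone.  [the storage bay: Alma, Jules, Mina, Orla | the lab module: Kira, Quin]
5. Engineer goes to the lab module with Alma.  [the storage bay: Jules, Mina, Orla | the lab module: Alma, Kira, Quin]
6. Engineer goes back to the storage bay alone.  [the storage bay: Jules, Mina, Orla | the lab module: Alma, Kira, Quin]
7. Engineer goes to the lab module with Orla.  [the storage bay: Jules, Mina | the lab module: Alma, Kira, Orla, Quin]
8. Engineer goes back to the storage bay with Quin.  [the storage bay: Jules, Mina, Quin | the lab module: Alma, Kira, Orla]
9. Engineer goes to the lab module with Mina.  [the storage bay: Jules, Quin | the lab module: Alma, Kira, Mina, Orla]
10. Engineer goes back to the storage bay alone.  [the storage bay: Jules, Quin | the lab module: Alma, Kira, Mina, Orla]
11. Engineer goes to the lab module with Jules.  [the storage bay: Quin | the lab module: Alma, Jules, Kira, Mina, Orla]
12. Engineer goes back to the storage bay alone.  [the storage bay: Quin | the lab module: Alma, Jules, Kira, Mina, Orla]
13. Engineer goes to the lab module with Quin.  [the storage bay: — | the lab module: Alma, Jules, Kira, Mina, Orla, Quin]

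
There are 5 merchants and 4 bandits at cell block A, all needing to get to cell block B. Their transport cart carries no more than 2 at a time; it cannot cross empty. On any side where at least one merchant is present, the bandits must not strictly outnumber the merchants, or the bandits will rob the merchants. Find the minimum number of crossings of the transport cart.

Counting alone: each trip to cell block B takes at most 2 across and each return brings at least 1 back, so after t trips out (and t−1 returns) at most 2t − (t−1) of the 9 are across; that first reaches 9 at t = 8, so at least 15 crossings are needed.
The plan below uses exactly 15 crossings, so it is optimal:
1. 2 bandits → cell block B.  (cell block A: 5M 2B; cell block B: 0M 2B)
2. 1 bandit ← cell block A.  (cell block A: 5M 3B; cell block B: 0M 1B)
3. 2 bandits → cell block B.  (cell block A: 5M 1B; cell block B: 0M 3B)
4. 1 bandit ← cell block A.  (cell block A: 5M 2B; cell block B: 0M 2B)
5. 2 merchants → cell block B.  (cell block A: 3M 2B; cell block B: 2M 2B)
6. 1 bandit ← cell block A.  (cell block A: 3M 3B; cell block B: 2M 1B)
7. 1 merchant and 1 bandit → cell block B.  (cell block A: 2M 2B; cell block B: 3M 2B)
8. 1 merchant ← cell block A.  (cell block A: 3M 2B; cell block B: 2M 2B)
9. 1 merchant and 1 bandit → cell block B.  (cell block A: 2M 1B; cell block B: 3M 3B)
10. 1 bandit ← cell block A.  (cell block A: 2M 2B; cell block B: 3M 2B)
11. 1 merchant and 1 bandit → cell block B.  (cell block A: 1M 1B; cell block B: 4M 3B)
12. 1 merchant ← cell block A.  (cell block A: 2M 1B; cell block B: 3M 3B)
13. 1 merchant and 1 bandit → cell block B.  (cell block A: 1M 0B; cell block B: 4M 4B)
14. 1 bandit ← cell block A.  (cell block A: 1M 1B; cell block B: 4M 3B)
15. 1 merchant and 1 bandit → cell block B.  (cell block A: 0M 0B; cell block B: 5M 4B)

15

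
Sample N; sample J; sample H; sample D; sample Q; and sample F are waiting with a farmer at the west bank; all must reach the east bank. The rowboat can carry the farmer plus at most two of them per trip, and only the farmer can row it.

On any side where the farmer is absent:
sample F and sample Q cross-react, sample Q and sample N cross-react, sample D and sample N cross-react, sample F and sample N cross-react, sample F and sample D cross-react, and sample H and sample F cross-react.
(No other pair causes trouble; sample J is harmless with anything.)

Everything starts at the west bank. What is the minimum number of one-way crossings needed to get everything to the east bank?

Counting alone: the farmer can take at most 2 across per trip to the east bank, so moving all 6 needs at least 3 loaded trips out, with a return between consecutive ones — at least 5 crossings.
The safety rule pushes this higher. Following every safe sequence of crossings, the most of the 6 that can be at the east bank as the rowboat arrives there on crossings 5, 7 is 4, 5 respectively — never all 6.
So no plan with fewer than 9 crossings exists, and this one achieves 9:
1. Farmer goes to the east bank with sample F and sample N.  [the west bank: sample D, sample H, sample J, sample Q | the east bank: sample F, sample N]
2. Farmer goes back to the west bank with sample N.  [the west bank: sample D, sample H, sample J, sample N, sample Q | the east bank: sample F]
3. Farmer goes to the east bank with sample J and sample N.  [the west bank: sample D, sample H, sample Q | the east bank: sample F, sample J, sample N]
4. Farmer goes back to the west bank with sample N.  [the west bank: sample D, sample H, sample N, sample Q | the east bank: sample F, sample J]
5. Farmer goes to the east bank with sample H and sample N.  [the west bank: sample D, sample Q | the east bank: sample F, sample H, sample J, sample N]
6. Farmer goes back to the west bank with sample F.  [the west bank: sample D, sample F, sample Q | the east bank: sample H, sample J, sample N]
7. Farmer goes to the east bank with sample D and sample Q.  [the west bank: sample F | the east bank: sample D, sample H, sample J, sample N, sample Q]
8. Farmer goes back to the west bank with sample N.  [the west bank: sample F, sample N | the east bank: sample D, sample H, sample J, sample Q]
9. Farmer goes to the east bank with sample F and sample N.  [the west bank: — | the east bank: sample D, sample F, sample H, sample J, sample N, sample Q]

9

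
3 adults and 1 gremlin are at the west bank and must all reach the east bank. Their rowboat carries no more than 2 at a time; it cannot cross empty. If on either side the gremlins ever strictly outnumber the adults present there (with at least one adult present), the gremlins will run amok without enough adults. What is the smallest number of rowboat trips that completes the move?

5

Counting alone: each trip to the east bank takes at most 2 across and each return brings at least 1 back, so after t trips out (and t−1 returns) at most 2t − (t−1) of the 4 are across; that first reaches 4 at t = 3, so at least 5 crossings are needed.
The plan below uses exactly 5 crossings, so it is optimal:
1. 1 adult and 1 gremlin → the east bank.  (the west bank: 2A 0G; the east bank: 1A 1G)
2. 1 gremlin ← the west bank.  (the west bank: 2A 1G; the east bank: 1A 0G)
3. 1 adult and 1 gremlin → the east bank.  (the west bank: 1A 0G; the east bank: 2A 1G)
4. 1 gremlin ← the west bank.  (the west bank: 1A 1G; the east bank: 2A 0G)
5. 1 adult and 1 gremlin → the east bank.  (the west bank: 0A 0G; the east bank: 3A 1G)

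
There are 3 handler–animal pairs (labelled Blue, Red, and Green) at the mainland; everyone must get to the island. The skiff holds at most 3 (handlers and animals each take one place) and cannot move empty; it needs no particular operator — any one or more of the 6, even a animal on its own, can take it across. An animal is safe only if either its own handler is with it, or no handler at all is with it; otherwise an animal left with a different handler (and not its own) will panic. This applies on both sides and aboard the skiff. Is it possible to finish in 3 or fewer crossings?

No

Counting alone: each trip to the island takes at most 3 across and each return brings at least 1 back, so after t trips out (and t−1 returns) at most 3t − (t−1) of the 6 are across; that first reaches 6 at t = 3, so at least 5 crossings are needed.
Since 3 < 5, 3 crossings cannot be enough. (The shortest complete plan in fact takes 5:)
1. animal Blue and handler Blue cross → the island.
2. handler Blue crosses ← the mainland.
3. handler Blue, handler Green, and handler Red cross → the island.
4. animal Blue crosses ← the mainland.
5. animal Blue, animal Green, and animal Red cross → the island.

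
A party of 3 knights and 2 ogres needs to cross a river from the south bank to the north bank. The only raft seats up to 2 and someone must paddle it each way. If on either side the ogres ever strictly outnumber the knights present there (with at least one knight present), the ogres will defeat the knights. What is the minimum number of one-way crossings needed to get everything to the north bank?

Counting alone: each trip to the north bank takes at most 2 across and each return brings at least 1 back, so after t trips out (and t−1 returns) at most 2t − (t−1) of the 5 are across; that first reaches 5 at t = 4, so at least 7 crossings are needed.
The plan below uses exactly 7 crossings, so it is optimal:
1. 2 ogres → the north bank.  (the south bank: 3K 0O; the north bank: 0K 2O)
2. 1 ogre ← the south bank.  (the south bank: 3K 1O; the north bank: 0K 1O)
3. 2 knights → the north bank.  (the south bank: 1K 1O; the north bank: 2K 1O)
4. 1 knight ← the south bank.  (the south bank: 2K 1O; the north bank: 1K 1O)
5. 1 knight and 1 ogre → the north bank.  (the south bank: 1K 0O; the north bank: 2K 2O)
6. 1 ogre ← the south bank.  (the south bank: 1K 1O; the north bank: 2K 1O)
7. 1 knight and 1 ogre → the north bank.  (the south bank: 0K 0O; the north bank: 3K 2O)

7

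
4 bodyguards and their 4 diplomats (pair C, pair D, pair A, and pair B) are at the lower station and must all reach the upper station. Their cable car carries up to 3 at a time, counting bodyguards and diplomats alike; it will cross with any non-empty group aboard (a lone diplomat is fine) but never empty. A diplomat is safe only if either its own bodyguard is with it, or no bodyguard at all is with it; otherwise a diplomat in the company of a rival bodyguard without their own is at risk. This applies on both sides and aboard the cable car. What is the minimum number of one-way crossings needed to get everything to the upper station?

9

Counting alone: each trip to the upper station takes at most 3 across and each return brings at least 1 back, so after t trips out (and t−1 returns) at most 3t − (t−1) of the 8 are across; that first reaches 8 at t = 4, so at least 7 crossings are needed.
The safety rule pushes this higher. Following every safe sequence of crossings, the most of the 8 that can be at the upper station as the cable car arrives there on crossing 7 is 7 — never all 8.
So no plan with fewer than 9 crossings exists, and this one achieves 9:
1. bodyguard C and diplomat C cross → the upper station.
2. bodyguard C crosses ← the lower station.
3. bodyguard C, bodyguard D, and diplomat D cross → the upper station.
4. bodyguard C and diplomat C cross ← the lower station.
5. bodyguard A, bodyguard B, and bodyguard C cross → the upper station.
6. diplomat D crosses ← the lower station.
7. diplomat C and diplomat D cross → the upper station.
8. diplomat C crosses ← the lower station.
9. diplomat A, diplomat B, and diplomat C cross → the upper station.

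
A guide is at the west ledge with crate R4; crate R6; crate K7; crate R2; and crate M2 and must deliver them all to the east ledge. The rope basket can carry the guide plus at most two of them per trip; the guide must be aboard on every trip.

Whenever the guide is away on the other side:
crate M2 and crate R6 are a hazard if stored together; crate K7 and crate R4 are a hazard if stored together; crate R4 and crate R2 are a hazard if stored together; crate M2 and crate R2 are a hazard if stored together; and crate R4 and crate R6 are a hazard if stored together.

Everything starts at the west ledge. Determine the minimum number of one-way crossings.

7

Counting alone: the guide can take at most 2 across per trip to the east ledge, so moving all 5 needs at least 3 loaded trips out, with a return between consecutive ones — at least 5 crossings.
The safety rule pushes this higher. Following every safe sequence of crossings, the most of the 5 that can be at the east ledge as the rope basket arrives there on crossing 5 is 4 — never all 5.
So no plan with fewer than 7 crossings exists, and this one achieves 7:
1. Guide goes to the east ledge with crate M2 and crate R4.
2. Guide goes back to the west ledge alone.
3. Guide goes to the east ledge with crate R6.
4. Guide goes back to the west ledge with crate M2 and crate R4.
5. Guide goes to the east ledge with crate K7 and crate R2.
6. Guide goes back to the west ledge alone.
7. Guide goes to the east ledge with crate M2 and crate R4.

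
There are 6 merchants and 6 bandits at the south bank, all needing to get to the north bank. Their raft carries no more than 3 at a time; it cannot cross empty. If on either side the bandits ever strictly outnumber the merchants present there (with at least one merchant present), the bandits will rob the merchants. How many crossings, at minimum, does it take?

impossible

Following every safe sequence of crossings from the start, the most of the 12 that can be at the north bank as the raft arrives there on crossings 1, 3, 5 is 3, 5, 6 respectively; the best ever achieved is 6 of 12.
From crossing 7 on, no configuration arises that was not already reachable earlier: only 17 distinct safe configurations (who is on which side, and where the raft is) can ever be reached, none of them has everyone across, and every continuation just revisits them. They are: 0 merchants + 0 bandits across (raft back at the start); 0 merchants + 1 bandit across (raft there); 0 merchants + 1 bandit across (raft back at the start); 0 merchants + 2 bandits across (raft there); 0 merchants + 2 bandits across (raft back at the start); 0 merchants + 3 bandits across (raft there); 0 merchants + 3 bandits across (raft back at the start); 0 merchants + 4 bandits across (raft there); 0 merchants + 4 bandits across (raft back at the start); 0 merchants + 5 bandits across (raft there); 0 merchants + 5 bandits across (raft back at the start); 0 merchants + 6 bandits across (raft there); 1 merchant + 1 bandit across (raft there); 1 merchant + 1 bandit across (raft back at the start); 2 merchants + 2 bandits across (raft there); 2 merchants + 2 bandits across (raft back at the start); 3 merchants + 3 bandits across (raft there). So no valid plan exists.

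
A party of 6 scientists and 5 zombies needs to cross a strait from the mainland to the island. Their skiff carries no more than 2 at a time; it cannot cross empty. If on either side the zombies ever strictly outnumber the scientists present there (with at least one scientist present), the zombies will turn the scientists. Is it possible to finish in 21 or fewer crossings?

Yes

Yes — this plan uses 19 crossings (≤ 21):
1. 2 zombies → the island.  (the mainland: 6S 3Z; the island: 0S 2Z)
2. 1 zombie ← the mainland.  (the mainland: 6S 4Z; the island: 0S 1Z)
3. 2 zombies → the island.  (the mainland: 6S 2Z; the island: 0S 3Z)
4. 1 zombie ← the mainland.  (the mainland: 6S 3Z; the island: 0S 2Z)
5. 2 scientists → the island.  (the mainland: 4S 3Z; the island: 2S 2Z)
6. 1 zombie ← the mainland.  (the mainland: 4S 4Z; the island: 2S 1Z)
7. 1 scientist and 1 zombie → the island.  (the mainland: 3S 3Z; the island: 3S 2Z)
8. 1 scientist ← the mainland.  (the mainland: 4S 3Z; the island: 2S 2Z)
9. 1 scientist and 1 zombie → the island.  (the mainland: 3S 2Z; the island: 3S 3Z)
10. 1 zombie ← the mainland.  (the mainland: 3S 3Z; the island: 3S 2Z)
11. 1 scientist and 1 zombie → the island.  (the mainland: 2S 2Z; the island: 4S 3Z)
12. 1 scientist ← the mainland.  (the mainland: 3S 2Z; the island: 3S 3Z)
13. 1 scientist and 1 zombie → the island.  (the mainland: 2S 1Z; the island: 4S 4Z)
14. 1 zombie ← the mainland.  (the mainland: 2S 2Z; the island: 4S 3Z)
15. 1 scientist and 1 zombie → the island.  (the mainland: 1S 1Z; the island: 5S 4Z)
16. 1 scientist ← the mainland.  (the mainland: 2S 1Z; the island: 4S 4Z)
17. 1 scientist and 1 zombie → the island.  (the mainland: 1S 0Z; the island: 5S 5Z)
18. 1 zombie ← the mainland.  (the mainland: 1S 1Z; the island: 5S 4Z)
19. 1 scientist and 1 zombie → the island.  (the mainland: 0S 0Z; the island: 6S 5Z)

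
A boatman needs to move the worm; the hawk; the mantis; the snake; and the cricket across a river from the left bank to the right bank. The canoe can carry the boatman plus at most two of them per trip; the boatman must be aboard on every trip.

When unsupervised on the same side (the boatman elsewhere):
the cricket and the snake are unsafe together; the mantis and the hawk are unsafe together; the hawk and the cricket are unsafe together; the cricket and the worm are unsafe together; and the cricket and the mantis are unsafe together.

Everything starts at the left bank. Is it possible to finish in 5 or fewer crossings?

No

Counting alone: the boatman can take at most 2 across per trip to the right bank, so moving all 5 needs at least 3 loaded trips out, with a return between consecutive ones — at least 5 crossings.
The safety rule pushes this higher. Following every safe sequence of crossings, the most of the 5 that can be at the right bank as the canoe arrives there on crossing 5 is 4 — never all 5.
So the move cannot be finished within 5 crossings. (The shortest complete plan takes 7:)
1. Boatman goes to the right bank with the cricket and the hawk.  [the left bank: the mantis, the snake, the worm | the right bank: the cricket, the hawk]
2. Boatman goes back to the left bank with the hawk.  [the left bank: the hawk, the mantis, the snake, the worm | the right bank: the cricket]
3. Boatman goes to the right bank with the hawk and the worm.  [the left bank: the mantis, the snake | the right bank: the cricket, the hawk, the worm]
4. Boatman goes back to the left bank with the cricket.  [the left bank: the cricket, the mantis, the snake | the right bank: the hawk, the worm]
5. Boatman goes to the right bank with the mantis and the snake.  [the left bank: the cricket | the right bank: the hawk, the mantis, the snake, the worm]
6. Boatman goes back to the left bank with the hawk.  [the left bank: the cricket, the hawk | the right bank: the mantis, the snake, the worm]
7. Boatman goes to the right bank with the cricket and the hawk.  [the left bank: — | the right bank: the cricket, the hawk, the mantis, the snake, the worm]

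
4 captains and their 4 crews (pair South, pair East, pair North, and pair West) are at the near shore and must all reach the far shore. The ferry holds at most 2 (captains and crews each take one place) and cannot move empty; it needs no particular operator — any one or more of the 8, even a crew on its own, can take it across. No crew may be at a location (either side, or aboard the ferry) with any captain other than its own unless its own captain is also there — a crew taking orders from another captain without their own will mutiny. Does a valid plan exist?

Following every safe sequence of crossings from the start, the most of the 8 that can be at the far shore as the ferry arrives there on crossings 1, 3, 5 is 2, 3, 4 respectively; the best ever achieved is 4 of 8.
From crossing 7 on, no configuration arises that was not already reachable earlier: only 44 distinct safe configurations (who is on which side, and where the ferry is) can ever be reached, none of them has everyone across, and every continuation just revisits them. So no valid plan exists.

No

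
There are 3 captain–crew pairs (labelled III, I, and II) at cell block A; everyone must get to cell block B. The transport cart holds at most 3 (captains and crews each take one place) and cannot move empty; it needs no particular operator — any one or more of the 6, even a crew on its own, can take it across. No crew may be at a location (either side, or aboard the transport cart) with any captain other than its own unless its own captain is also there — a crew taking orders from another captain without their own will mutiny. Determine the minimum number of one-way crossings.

5

Counting alone: each trip to cell block B takes at most 3 across and each return brings at least 1 back, so after t trips out (and t−1 returns) at most 3t − (t−1) of the 6 are across; that first reaches 6 at t = 3, so at least 5 crossings are needed.
The plan below uses exactly 5 crossings, so it is optimal:
1. captain III and crew III cross → cell block B.
2. captain III crosses ← cell block A.
3. captain I, captain II, and captain III cross → cell block B.
4. crew III crosses ← cell block A.
5. crew I, crew II, and crew III cross → cell block B.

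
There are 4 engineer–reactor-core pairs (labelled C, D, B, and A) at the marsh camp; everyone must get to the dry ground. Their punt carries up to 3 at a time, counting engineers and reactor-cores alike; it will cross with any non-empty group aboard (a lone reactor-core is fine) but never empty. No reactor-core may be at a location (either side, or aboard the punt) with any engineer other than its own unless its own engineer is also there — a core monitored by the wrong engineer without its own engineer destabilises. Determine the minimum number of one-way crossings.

9

Counting alone: each trip to the dry ground takes at most 3 across and each return brings at least 1 back, so after t trips out (and t−1 returns) at most 3t − (t−1) of the 8 are across; that first reaches 8 at t = 4, so at least 7 crossings are needed.
The safety rule pushes this higher. Following every safe sequence of crossings, the most of the 8 that can be at the dry ground as the punt arrives there on crossing 7 is 7 — never all 8.
So no plan with fewer than 9 crossings exists, and this one achieves 9:
1. engineer C and reactor-core C cross → the dry ground.
2. engineer C crosses ← the marsh camp.
3. engineer C, engineer D, and reactor-core D cross → the dry ground.
4. engineer C and reactor-core C cross ← the marsh camp.
5. engineer A, engineer B, and engineer C cross → the dry ground.
6. reactor-core D crosses ← the marsh camp.
7. reactor-core C and reactor-core D cross → the dry ground.
8. reactor-core C crosses ← the marsh camp.
9. reactor-core A, reactor-core B, and reactor-core C cross → the dry ground.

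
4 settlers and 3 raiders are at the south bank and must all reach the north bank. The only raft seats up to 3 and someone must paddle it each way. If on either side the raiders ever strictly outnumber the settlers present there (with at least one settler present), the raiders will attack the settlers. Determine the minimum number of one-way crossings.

Counting alone: each trip to the north bank takes at most 3 across and each return brings at least 1 back, so after t trips out (and t−1 returns) at most 3t − (t−1) of the 7 are across; that first reaches 7 at t = 3, so at least 5 crossings are needed.
The plan below uses exactly 5 crossings, so it is optimal:
1. 3 raiders → the north bank.  (the south bank: 4S 0R; the north bank: 0S 3R)
2. 1 raider ← the south bank.  (the south bank: 4S 1R; the north bank: 0S 2R)
3. 3 settlers → the north bank.  (the south bank: 1S 1R; the north bank: 3S 2R)
4. 1 settler ← the south bank.  (the south bank: 2S 1R; the north bank: 2S 2R)
5. 2 settlers and 1 raider → the north bank.  (the south bank: 0S 0R; the north bank: 4S 3R)

5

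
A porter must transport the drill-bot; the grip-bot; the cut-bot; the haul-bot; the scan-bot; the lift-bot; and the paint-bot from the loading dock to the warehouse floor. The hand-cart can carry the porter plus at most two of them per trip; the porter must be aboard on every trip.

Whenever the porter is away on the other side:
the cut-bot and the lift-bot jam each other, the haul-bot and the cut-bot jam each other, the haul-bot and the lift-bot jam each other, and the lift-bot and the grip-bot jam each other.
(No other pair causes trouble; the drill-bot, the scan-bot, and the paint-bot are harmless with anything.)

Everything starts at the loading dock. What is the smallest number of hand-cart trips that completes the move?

Counting alone: the porter can take at most 2 across per trip to the warehouse floor, so moving all 7 needs at least 4 loaded trips out, with a return between consecutive ones — at least 7 crossings.
The safety rule pushes this higher. Following every safe sequence of crossings, the most of the 7 that can be at the warehouse floor as the hand-cart arrives there on crossings 7, 9 is 5, 6 respectively — never all 7.
So no plan with fewer than 11 crossings exists, and this one achieves 11:
1. Porter goes to the warehouse floor with the cut-bot and the lift-bot.
2. Porter goes back to the loading dock with the cut-bot.
3. Porter goes to the warehouse floor with the cut-bot and the drill-bot.
4. Porter goes back to the loading dock with the cut-bot.
5. Porter goes to the warehouse floor with the cut-bot and the grip-bot.
6. Porter goes back to the loading dock with the lift-bot.
7. Porter goes to the warehouse floor with the haul-bot and the scan-bot.
8. Porter goes back to the loading dock with the cut-bot.
9. Porter goes to the warehouse floor with the cut-bot and the paint-bot.
10. Porter goes back to the loading dock with the cut-bot.
11. Porter goes to the warehouse floor with the cut-bot and the lift-bot.

11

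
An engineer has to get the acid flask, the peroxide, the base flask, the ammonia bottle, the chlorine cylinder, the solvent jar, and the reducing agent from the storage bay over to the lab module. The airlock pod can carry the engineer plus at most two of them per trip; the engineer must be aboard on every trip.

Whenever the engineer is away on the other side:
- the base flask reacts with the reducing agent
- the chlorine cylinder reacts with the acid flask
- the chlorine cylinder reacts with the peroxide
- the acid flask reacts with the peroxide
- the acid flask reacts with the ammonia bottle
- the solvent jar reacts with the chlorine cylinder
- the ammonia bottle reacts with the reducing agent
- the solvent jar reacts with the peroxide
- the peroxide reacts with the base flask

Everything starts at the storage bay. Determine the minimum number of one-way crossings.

impossible

Whatever the first load, the items left behind include a forbidden pair without the engineer. No opening move is safe, so no plan exists.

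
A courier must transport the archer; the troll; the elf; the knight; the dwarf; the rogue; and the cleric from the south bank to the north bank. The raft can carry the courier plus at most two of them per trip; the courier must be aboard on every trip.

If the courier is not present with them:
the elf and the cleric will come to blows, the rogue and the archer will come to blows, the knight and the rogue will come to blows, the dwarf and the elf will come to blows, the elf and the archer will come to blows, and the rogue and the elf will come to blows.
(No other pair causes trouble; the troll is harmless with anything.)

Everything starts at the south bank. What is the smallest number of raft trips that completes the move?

11

Counting alone: the courier can take at most 2 across per trip to the north bank, so moving all 7 needs at least 4 loaded trips out, with a return between consecutive ones — at least 7 crossings.
The safety rule pushes this higher. Following every safe sequence of crossings, the most of the 7 that can be at the north bank as the raft arrives there on crossings 7, 9 is 5, 6 respectively — never all 7.
So no plan with fewer than 11 crossings exists, and this one achieves 11:
1. Courier goes to the north bank with the elf and the rogue.  [the south bank: the archer, the cleric, the dwarf, the knight, the troll | the north bank: the elf, the rogue]
2. Courier goes back to the south bank with the elf.  [the south bank: the archer, the cleric, the dwarf, the elf, the knight, the troll | the north bank: the rogue]
3. Courier goes to the north bank with the elf and the troll.  [the south bank: the archer, the cleric, the dwarf, the knight | the north bank: the elf, the rogue, the troll]
4. Courier goes back to the south bank with the elf.  [the south bank: the archer, the cleric, the dwarf, the elf, the knight | the north bank: the rogue, the troll]
5. Courier goes to the north bank with the elf and the knight.  [the south bank: the archer, the cleric, the dwarf | the north bank: the elf, the knight, the rogue, the troll]
6. Courier goes back to the south bank with the rogue.  [the south bank: the archer, the cleric, the dwarf, the rogue | the north bank: the elf, the knight, the troll]
7. Courier goes to the north bank with the archer and the dwarf.  [the south bank: the cleric, the rogue | the north bank: the archer, the dwarf, the elf, the knight, the troll]
8. Courier goes back to the south bank with the elf.  [the south bank: the cleric, the elf, the rogue | the north bank: the archer, the dwarf, the knight, the troll]
9. Courier goes to the north bank with the cleric and the elf.  [the south bank: the rogue | the north bank: the archer, the cleric, the dwarf, the elf, the knight, the troll]
10. Courier goes back to the south bank with the elf.  [the south bank: the elf, the rogue | the north bank: the archer, the cleric, the dwarf, the knight, the troll]
11. Courier goes to the north bank with the elf and the rogue.  [the south bank: — | the north bank: the archer, the cleric, the dwarf, the elf, the knight, the rogue, the troll]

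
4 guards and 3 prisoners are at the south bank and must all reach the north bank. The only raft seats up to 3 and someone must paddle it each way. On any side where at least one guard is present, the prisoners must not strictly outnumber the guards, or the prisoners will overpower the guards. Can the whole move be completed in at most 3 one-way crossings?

No

Counting alone: each trip to the north bank takes at most 3 across and each return brings at least 1 back, so after t trips out (and t−1 returns) at most 3t − (t−1) of the 7 are across; that first reaches 7 at t = 3, so at least 5 crossings are needed.
Since 3 < 5, 3 crossings cannot be enough. (The shortest complete plan in fact takes 5:)
1. 3 prisoners → the north bank.  (the south bank: 4G 0P; the north bank: 0G 3P)
2. 1 prisoner ← the south bank.  (the south bank: 4G 1P; the north bank: 0G 2P)
3. 3 guards → the north bank.  (the south bank: 1G 1P; the north bank: 3G 2P)
4. 1 guard ← the south bank.  (the south bank: 2G 1P; the north bank: 2G 2P)
5. 2 guards and 1 prisoner → the north bank.  (the south bank: 0G 0P; the north bank: 4G 3P)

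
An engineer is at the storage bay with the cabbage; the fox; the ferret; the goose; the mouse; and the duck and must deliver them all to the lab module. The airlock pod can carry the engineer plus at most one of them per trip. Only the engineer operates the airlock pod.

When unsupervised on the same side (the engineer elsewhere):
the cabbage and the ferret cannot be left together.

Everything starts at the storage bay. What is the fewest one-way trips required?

11

Counting alone: the engineer can take at most 1 across per trip to the lab module, so moving all 6 needs at least 6 loaded trips out, with a return between consecutive ones — at least 11 crossings.
The plan below uses exactly 11 crossings, so it is optimal:
1. Engineer goes to the lab module with the cabbage.  [the storage bay: the duck, the ferret, the fox, the goose, the mouse | the lab module: the cabbage]
2. Engineer goes back to the storage bay alone.  [the storage bay: the duck, the ferret, the fox, the goose, the mouse | the lab module: the cabbage]
3. Engineer goes to the lab module with the fox.  [the storage bay: the duck, the ferret, the goose, the mouse | the lab module: the cabbage, the fox]
4. Engineer goes back to the storage bay alone.  [the storage bay: the duck, the ferret, the goose, the mouse | the lab module: the cabbage, the fox]
5. Engineer goes to the lab module with the goose.  [the storage bay: the duck, the ferret, the mouse | the lab module: the cabbage, the fox, the goose]
6. Engineer goes back to the storage bay alone.  [the storage bay: the duck, the ferret, the mouse | the lab module: the cabbage, the fox, the goose]
7. Engineer goes to the lab module with the mouse.  [the storage bay: the duck, the ferret | the lab module: the cabbage, the fox, the goose, the mouse]
8. Engineer goes back to the storage bay alone.  [the storage bay: the duck, the ferret | the lab module: the cabbage, the fox, the goose, the mouse]
9. Engineer goes to the lab module with the duck.  [the storage bay: the ferret | the lab module: the cabbage, the duck, the fox, the goose, the mouse]
10. Engineer goes back to the storage bay alone.  [the storage bay: the ferret | the lab module: the cabbage, the duck, the fox, the goose, the mouse]
11. Engineer goes to the lab module with the ferret.  [the storage bay: — | the lab module: the cabbage, the duck, the ferret, the fox, the goose, the mouse]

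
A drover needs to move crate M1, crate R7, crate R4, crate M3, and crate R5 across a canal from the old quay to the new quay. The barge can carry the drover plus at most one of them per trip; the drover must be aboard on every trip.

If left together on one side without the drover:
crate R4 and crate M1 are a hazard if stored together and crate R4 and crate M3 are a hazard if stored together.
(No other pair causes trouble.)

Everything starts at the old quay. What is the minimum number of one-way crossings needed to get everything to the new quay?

Counting alone: the drover can take at most 1 across per trip to the new quay, so moving all 5 needs at least 5 loaded trips out, with a return between consecutive ones — at least 9 crossings.
The safety rule pushes this higher. Following every safe sequence of crossings, the most of the 5 that can be at the new quay as the barge arrives there on crossing 9 is 4 — never all 5.
So no plan with fewer than 11 crossings exists, and this one achieves 11:
1. Drover goes to the new quay with crate R4.  [the old quay: crate M1, crate M3, crate R5, crate R7 | the new quay: crate R4]
2. Drover goes back to the old quay alone.  [the old quay: crate M1, crate M3, crate R5, crate R7 | the new quay: crate R4]
3. Drover goes to the new quay with crate M1.  [the old quay: crate M3, crate R5, crate R7 | the new quay: crate M1, crate R4]
4. Drover goes back to the old quay with crate R4.  [the old quay: crate M3, crate R4, crate R5, crate R7 | the new quay: crate M1]
5. Drover goes to the new quay with crate M3.  [the old quay: crate R4, crate R5, crate R7 | the new quay: crate M1, crate M3]
6. Drover goes back to the old quay alone.  [the old quay: crate R4, crate R5, crate R7 | the new quay: crate M1, crate M3]
7. Drover goes to the new quay with crate R7.  [the old quay: crate R4, crate R5 | the new quay: crate M1, crate M3, crate R7]
8. Drover goes back to the old quay alone.  [the old quay: crate R4, crate R5 | the new quay: crate M1, crate M3, crate R7]
9. Drover goes to the new quay with crate R5.  [the old quay: crate R4 | the new quay: crate M1, crate M3, crate R5, crate R7]
10. Drover goes back to the old quay alone.  [the old quay: crate R4 | the new quay: crate M1, crate M3, crate R5, crate R7]
11. Drover goes to the new quay with crate R4.  [the old quay: — | the new quay: crate M1, crate M3, crate R4, crate R5, crate R7]

11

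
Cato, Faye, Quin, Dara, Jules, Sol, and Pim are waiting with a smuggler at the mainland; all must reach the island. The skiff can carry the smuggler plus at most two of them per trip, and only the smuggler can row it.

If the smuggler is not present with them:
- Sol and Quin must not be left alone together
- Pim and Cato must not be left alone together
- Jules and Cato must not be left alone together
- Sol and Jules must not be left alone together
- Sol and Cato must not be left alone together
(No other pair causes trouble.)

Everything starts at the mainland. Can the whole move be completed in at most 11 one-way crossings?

Yes

Yes — this plan uses 11 crossings (≤ 11):
1. Smuggler goes to the island with Cato and Sol.  [the mainland: Dara, Faye, Jules, Pim, Quin | the island: Cato, Sol]
2. Smuggler goes back to the mainland with Cato.  [the mainland: Cato, Dara, Faye, Jules, Pim, Quin | the island: Sol]
3. Smuggler goes to the island with Cato and Faye.  [the mainland: Dara, Jules, Pim, Quin | the island: Cato, Faye, Sol]
4. Smuggler goes back to the mainland with Cato.  [the mainland: Cato, Dara, Jules, Pim, Quin | the island: Faye, Sol]
5. Smuggler goes to the island with Cato and Quin.  [the mainland: Dara, Jules, Pim | the island: Cato, Faye, Quin, Sol]
6. Smuggler goes back to the mainland with Sol.  [the mainland: Dara, Jules, Pim, Sol | the island: Cato, Faye, Quin]
7. Smuggler goes to the island with Dara and Jules.  [the mainland: Pim, Sol | the island: Cato, Dara, Faye, Jules, Quin]
8. Smuggler goes back to the mainland with Cato.  [the mainland: Cato, Pim, Sol | the island: Dara, Faye, Jules, Quin]
9. Smuggler goes to the island with Cato and Pim.  [the mainland: Sol | the island: Cato, Dara, Faye, Jules, Pim, Quin]
10. Smuggler goes back to the mainland with Cato.  [the mainland: Cato, Sol | the island: Dara, Faye, Jules, Pim, Quin]
11. Smuggler goes to the island with Cato and Sol.  [the mainland: — | the island: Cato, Dara, Faye, Jules, Pim, Quin, Sol]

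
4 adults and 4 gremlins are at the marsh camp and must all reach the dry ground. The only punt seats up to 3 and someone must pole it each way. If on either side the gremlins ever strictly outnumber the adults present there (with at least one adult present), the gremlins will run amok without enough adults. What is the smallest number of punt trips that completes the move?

Counting alone: each trip to the dry ground takes at most 3 across and each return brings at least 1 back, so after t trips out (and t−1 returns) at most 3t − (t−1) of the 8 are across; that first reaches 8 at t = 4, so at least 7 crossings are needed.
The safety rule pushes this higher. Following every safe sequence of crossings, the most of the 8 that can be at the dry ground as the punt arrives there on crossing 7 is 7 — never all 8.
So no plan with fewer than 9 crossings exists, and this one achieves 9:
1. 2 gremlins → the dry ground.  (the marsh camp: 4A 2G; the dry ground: 0A 2G)
2. 1 gremlin ← the marsh camp.  (the marsh camp: 4A 3G; the dry ground: 0A 1G)
3. 3 gremlins → the dry ground.  (the marsh camp: 4A 0G; the dry ground: 0A 4G)
4. 1 gremlin ← the marsh camp.  (the marsh camp: 4A 1G; the dry ground: 0A 3G)
5. 3 adults → the dry ground.  (the marsh camp: 1A 1G; the dry ground: 3A 3G)
6. 1 adult and 1 gremlin ← the marsh camp.  (the marsh camp: 2A 2G; the dry ground: 2A 2G)
7. 2 adults → the dry ground.  (the marsh camp: 0A 2G; the dry ground: 4A 2G)
8. 1 gremlin ← the marsh camp.  (the marsh camp: 0A 3G; the dry ground: 4A 1G)
9. 3 gremlins → the dry ground.  (the marsh camp: 0A 0G; the dry ground: 4A 4G)

9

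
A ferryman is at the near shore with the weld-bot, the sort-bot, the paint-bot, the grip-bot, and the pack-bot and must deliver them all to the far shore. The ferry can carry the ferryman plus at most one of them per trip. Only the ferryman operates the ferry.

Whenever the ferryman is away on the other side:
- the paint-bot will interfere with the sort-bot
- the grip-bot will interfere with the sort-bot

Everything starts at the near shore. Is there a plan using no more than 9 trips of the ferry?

No

Counting alone: the ferryman can take at most 1 across per trip to the far shore, so moving all 5 needs at least 5 loaded trips out, with a return between consecutive ones — at least 9 crossings.
The safety rule pushes this higher. Following every safe sequence of crossings, the most of the 5 that can be at the far shore as the ferry arrives there on crossing 9 is 4 — never all 5.
So the move cannot be finished within 9 crossings. (The shortest complete plan takes 11:)
1. Ferryman goes to the far shore with the sort-bot.
2. Ferryman goes back to the near shore alone.
3. Ferryman goes to the far shore with the weld-bot.
4. Ferryman goes back to the near shore alone.
5. Ferryman goes to the far shore with the paint-bot.
6. Ferryman goes back to the near shore with the sort-bot.
7. Ferryman goes to the far shore with the grip-bot.
8. Ferryman goes back to the near shore alone.
9. Ferryman goes to the far shore with the pack-bot.
10. Ferryman goes back to the near shore alone.
11. Ferryman goes to the far shore with the sort-bot.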